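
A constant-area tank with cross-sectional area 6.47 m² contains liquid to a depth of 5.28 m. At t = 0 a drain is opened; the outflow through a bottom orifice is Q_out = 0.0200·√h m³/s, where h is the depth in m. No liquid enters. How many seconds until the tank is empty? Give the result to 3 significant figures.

1490 s

A dh/dt = −Q_out = −0.0200 √h.
This is separable: 2 d(√h)/dt = −0.0200/A, so √h = √h₀ − (0.0200/(2A)) t.
Tank is empty when √h = 0: t_empty = 2A√h₀/0.0200.
t_empty = 2·6.47·√5.28/0.0200 = 12.940·2.2978/0.0200 = 1486.7 s.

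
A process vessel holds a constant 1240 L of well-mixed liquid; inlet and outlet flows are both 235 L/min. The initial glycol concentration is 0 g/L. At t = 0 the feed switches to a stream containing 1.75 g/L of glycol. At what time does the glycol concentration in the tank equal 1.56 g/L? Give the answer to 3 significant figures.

11.7 min

Species balance: V dC/dt = Q(C_in − C) ⇒ τ = V/Q = 5.2766 min.
C(t) = C_in + (C₀ − C_in) e^(−t/τ). Set C = 1.56 and solve for t:
e^(−t/τ) = (C − C_in)/(C₀ − C_in) = (1.56 − 1.75)/(0 − 1.75) = 0.10857
t = −τ ln(…) = 5.2766 × 2.2203 = 11.716 min.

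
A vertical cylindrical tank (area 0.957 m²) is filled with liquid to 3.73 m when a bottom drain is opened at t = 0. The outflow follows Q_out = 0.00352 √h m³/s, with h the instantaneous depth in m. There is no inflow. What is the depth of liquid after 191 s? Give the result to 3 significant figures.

Unsteady balance on liquid volume: A dh/dt = −0.00352 √h.
Separate and integrate: 2(√h − √h₀) = −(0.00352/A) t.
√h = √3.73 − 0.00352·191/(2·0.957) = 1.9313 − 0.35126 = 1.5801.
h = 1.5801² = 2.4966 m.

2.50 m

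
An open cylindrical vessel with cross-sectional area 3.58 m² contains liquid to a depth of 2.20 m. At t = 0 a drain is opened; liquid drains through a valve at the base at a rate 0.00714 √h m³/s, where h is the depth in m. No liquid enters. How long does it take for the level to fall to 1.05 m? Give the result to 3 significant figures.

A dh/dt = −Q_out = −0.00714 √h.
∫ h^(−1/2) dh = −(0.00714/A) ∫ dt, giving 2√h = 2√h₀ − (0.00714/A) t.
t = 2A(√h₀ − √h)/0.00714 = 2·3.58·(√2.20 − √1.05)/0.00714
  = 7.1600 × (1.4832 − 1.0247) / 0.00714 = 459.83 s.

460 s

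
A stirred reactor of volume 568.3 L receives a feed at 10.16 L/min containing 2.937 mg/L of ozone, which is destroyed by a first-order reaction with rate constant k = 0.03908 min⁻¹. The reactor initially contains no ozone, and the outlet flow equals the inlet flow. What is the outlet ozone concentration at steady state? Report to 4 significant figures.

V dC/dt = Q(C_in − C) − k V C.
Steady state (dC/dt = 0): C_ss = Q C_in/(Q + kV) = C_in/(1 + kV/Q).
C_ss = 10.16·2.937/(10.16 + 0.03908·568.3) = 29.8399/32.3692 = 0.921863 mg/L.

0.9219 mg/L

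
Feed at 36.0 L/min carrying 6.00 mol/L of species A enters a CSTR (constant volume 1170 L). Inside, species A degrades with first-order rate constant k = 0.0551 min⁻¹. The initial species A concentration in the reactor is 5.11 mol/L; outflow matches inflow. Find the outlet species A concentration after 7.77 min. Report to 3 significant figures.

Accumulation = in − out − consumed: V dC/dt = Q C_in − Q C − k V C.
This is linear with rate a = Q/V + k = 0.085869 min⁻¹.
C_ss = Q C_in/(Q + kV) = 2.1500 mol/L; C(t) = C_ss + (C₀ − C_ss) e^(−a t).
C(7.77) = 2.1500 + (2.9600)·e^(−0.085869·7.77) = 2.1500 + (2.9600)·0.51314 = 3.6689 mol/L.

3.67 mol/L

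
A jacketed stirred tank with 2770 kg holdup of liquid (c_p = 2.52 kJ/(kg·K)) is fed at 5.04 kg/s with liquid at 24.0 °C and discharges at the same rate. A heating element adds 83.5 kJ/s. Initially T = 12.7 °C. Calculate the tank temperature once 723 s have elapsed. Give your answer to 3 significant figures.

25.8 °C

Heat balance on the well-mixed liquid: M c_p dT/dt = ṁ c_p (T_in − T) + 83.5.
τ = M/ṁ = 549.60 s; T_ss = T_in + Q̇/(ṁ c_p) = 24.0 + 83.5/(5.04·2.52) = 30.574 °C.
This is linear first-order; T(t) = T_ss + (T₀ − T_ss) e^(−t/τ).
T(723) = 30.574 + (-17.874)·e^(−723/549.60) = 30.574 + (-17.874)·0.26834 = 25.778 °C.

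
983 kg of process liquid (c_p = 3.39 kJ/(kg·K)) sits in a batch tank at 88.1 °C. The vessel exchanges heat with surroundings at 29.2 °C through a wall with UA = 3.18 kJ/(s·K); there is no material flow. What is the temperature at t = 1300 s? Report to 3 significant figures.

Lumped-capacitance energy balance: M c_p dT/dt = UA(T_amb − T).
dT/dt = (T_ss − T)/τ with T_ss = T_amb = 29.200 °C, τ = M c_p/UA = 983·3.39/3.18 = 1047.9 s.
This is linear first-order; T(t) = T_ss + (T₀ − T_ss) e^(−t/τ).
T(1300) = 29.200 + (58.900)·0.28922 = 46.235 °C.

46.2 °C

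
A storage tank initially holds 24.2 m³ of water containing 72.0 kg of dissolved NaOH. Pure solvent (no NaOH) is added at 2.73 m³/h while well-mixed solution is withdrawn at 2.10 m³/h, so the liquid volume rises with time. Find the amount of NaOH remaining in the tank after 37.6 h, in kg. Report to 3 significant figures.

Let m(t) be the amount of NaOH. Volume: V(t) = V₀ + (Q_in − Q_out) t = 24.2 + 0.63000 t; V(37.6) = 47.888 m³.
No NaOH enters, so dm/dt = −Q_out · (m/V).
Separate: dm/m = −Q_out dt/V(t) ⇒ ln(m/m₀) = −(Q_out/(Q_in−Q_out)) ln(V/V₀).
m = m₀ (V₀/V)^(Q_out/(Q_in−Q_out)) = 72.0 × (24.2/47.888)^(3.3333) = 7.4011 kg.

7.40 kg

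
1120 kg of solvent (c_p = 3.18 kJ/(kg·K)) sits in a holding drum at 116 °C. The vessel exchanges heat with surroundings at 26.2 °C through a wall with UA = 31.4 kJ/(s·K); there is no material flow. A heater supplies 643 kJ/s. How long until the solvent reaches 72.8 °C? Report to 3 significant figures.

Energy balance: M c_p dT/dt = −UA(T − T_amb) + Q̇.
τ = M c_p/UA = 113.43 s; T_ss = T_amb + Q̇/UA = 26.2 + 643/31.4 = 46.678 °C.
T(t) = T_ss + (T₀ − T_ss)e^(−t/τ); set T = 72.8:
t = −τ ln[(T − T_ss)/(T₀ − T_ss)] = −113.43 · ln(0.37682) = 110.70 s.

111 s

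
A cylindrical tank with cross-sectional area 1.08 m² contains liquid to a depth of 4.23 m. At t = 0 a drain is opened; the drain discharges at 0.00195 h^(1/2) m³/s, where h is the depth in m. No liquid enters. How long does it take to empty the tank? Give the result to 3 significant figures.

2280 s

With no inflow, A dh/dt = −0.00195 √h.
∫ h^(−1/2) dh = −(0.00195/A) ∫ dt, giving 2√h = 2√h₀ − (0.00195/A) t.
Set h = 0: 2√h₀ = (0.00195/A) t_empty ⇒ t_empty = 2A√h₀/0.00195.
t_empty = 2·1.08·√4.23/0.00195 = 2.1600·2.0567/0.00195 = 2278.2 s.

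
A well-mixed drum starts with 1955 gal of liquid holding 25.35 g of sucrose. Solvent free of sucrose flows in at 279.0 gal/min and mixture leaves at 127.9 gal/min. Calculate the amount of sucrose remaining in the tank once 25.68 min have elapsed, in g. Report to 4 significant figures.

10.05 g

Total volume: dV/dt = Q_in − Q_out = 151.100 gal/min, so V(t) = 1955 + 151.100 t and V(25.68) = 5835.25 gal.
Solute balance: dm/dt = 0 − Q_out C = −Q_out m/V(t).
dm/m = −Q_out dt/(V₀ + 151.100 t); integrating gives ln(m/m₀) = −(Q_out/(Q_in−Q_out)) ln(V/V₀).
m = m₀ (V₀/V)^(Q_out/(Q_in−Q_out)) = 25.35 × (1955/5835.25)^(0.846459) = 10.0458 g.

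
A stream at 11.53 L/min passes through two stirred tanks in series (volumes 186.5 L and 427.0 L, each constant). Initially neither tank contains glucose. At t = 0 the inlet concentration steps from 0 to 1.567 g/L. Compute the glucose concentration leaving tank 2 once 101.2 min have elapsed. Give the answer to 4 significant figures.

Time constants: τᵢ = Vᵢ/Q for each well-mixed tank.
τ₁ = 186.5/11.53 = 16.1752 min; τ₂ = 427.0/11.53 = 37.0338 min.
Solving the cascade with C₁(0)=C₂(0)=0 gives C₂(t) = C_in[1 − (τ₁ e^(−t/τ₁) − τ₂ e^(−t/τ₂))/(τ₁ − τ₂)].
At t = 101.2: e^(−t/τ₁) = 0.00191796, e^(−t/τ₂) = 0.0650475.
C₂ = 1.567·[1 − (16.1752·0.00191796 − 37.0338·0.0650475)/(-20.8586)] = 1.567·0.885998 = 1.38836 g/L.

1.388 g/L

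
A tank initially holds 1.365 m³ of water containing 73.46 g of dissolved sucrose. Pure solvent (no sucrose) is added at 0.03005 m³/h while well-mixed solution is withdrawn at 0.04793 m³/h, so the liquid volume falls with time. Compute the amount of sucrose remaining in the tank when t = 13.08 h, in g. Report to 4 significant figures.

Total volume: dV/dt = Q_in − Q_out = -0.0178800 m³/h, so V(t) = 1.365 − 0.0178800 t and V(13.08) = 1.13113 m³.
No sucrose enters, so dm/dt = −Q_out · (m/V).
Separate: dm/m = −Q_out dt/V(t) ⇒ ln(m/m₀) = −(Q_out/(Q_in−Q_out)) ln(V/V₀).
m = m₀ (V₀/V)^(Q_out/(Q_in−Q_out)) = 73.46 × (1.365/1.13113)^(-2.68065) = 44.3870 g.

44.39 g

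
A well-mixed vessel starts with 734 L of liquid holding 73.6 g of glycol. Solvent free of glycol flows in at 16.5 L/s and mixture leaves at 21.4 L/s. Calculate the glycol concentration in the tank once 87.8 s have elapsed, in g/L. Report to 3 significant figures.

Total volume: dV/dt = Q_in − Q_out = -4.9000 L/s, so V(t) = 734 − 4.9000 t and V(87.8) = 303.78 L.
No glycol enters, so dm/dt = −Q_out · (m/V).
Separate: dm/m = −Q_out dt/V(t) ⇒ ln(m/m₀) = −(Q_out/(Q_in−Q_out)) ln(V/V₀).
m = m₀ (V₀/V)^(Q_out/(Q_in−Q_out)) = 73.6 × (734/303.78)^(-4.3673) = 1.5617 g.
C = m/V = 1.5617/303.78 = 0.0051408 g/L.

0.00514 g/L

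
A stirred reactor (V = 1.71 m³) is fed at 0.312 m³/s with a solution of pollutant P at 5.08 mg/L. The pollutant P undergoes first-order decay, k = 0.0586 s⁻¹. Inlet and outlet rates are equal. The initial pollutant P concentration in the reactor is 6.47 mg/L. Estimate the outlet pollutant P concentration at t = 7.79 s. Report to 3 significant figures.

Species balance: V dC/dt = Q C_in − Q C − k V C.
This is linear with rate a = Q/V + k = 0.24106 s⁻¹.
C_ss = Q C_in/(Q + kV) = 3.8451 mg/L; C(t) = C_ss + (C₀ − C_ss) e^(−a t).
C(7.79) = 3.8451 + (2.6249)·e^(−0.24106·7.79) = 3.8451 + (2.6249)·0.15292 = 4.2465 mg/L.

4.25 mg/L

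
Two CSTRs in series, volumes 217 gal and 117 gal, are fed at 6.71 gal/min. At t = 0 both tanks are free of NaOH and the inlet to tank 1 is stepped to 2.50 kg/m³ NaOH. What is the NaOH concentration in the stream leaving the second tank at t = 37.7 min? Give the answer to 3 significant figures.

1.15 kg/m³

Species balance on tank i: dCᵢ/dt = (Cᵢ₋₁ − Cᵢ)/τᵢ with τᵢ = Vᵢ/Q.
τ₁ = 217/6.71 = 32.340 min; τ₂ = 117/6.71 = 17.437 min.
Solving the cascade with C₁(0)=C₂(0)=0 gives C₂(t) = C_in[1 − (τ₁ e^(−t/τ₁) − τ₂ e^(−t/τ₂))/(τ₁ − τ₂)].
At t = 37.7: e^(−t/τ₁) = 0.31169, e^(−t/τ₂) = 0.11508.
C₂ = 2.50·[1 − (32.340·0.31169 − 17.437·0.11508)/(14.903)] = 2.50·0.45828 = 1.1457 kg/m³.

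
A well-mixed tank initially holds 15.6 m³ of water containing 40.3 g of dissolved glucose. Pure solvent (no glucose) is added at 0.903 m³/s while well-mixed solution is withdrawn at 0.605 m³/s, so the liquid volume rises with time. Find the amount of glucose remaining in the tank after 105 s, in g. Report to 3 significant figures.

4.31 g

Total volume: dV/dt = Q_in − Q_out = 0.29800 m³/s, so V(t) = 15.6 + 0.29800 t and V(105) = 46.890 m³.
Species balance (pure solvent in): dm/dt = −Q_out · m/V(t).
dm/m = −Q_out dt/(V₀ + 0.29800 t); integrating gives ln(m/m₀) = −(Q_out/(Q_in−Q_out)) ln(V/V₀).
m = m₀ (V₀/V)^(Q_out/(Q_in−Q_out)) = 40.3 × (15.6/46.890)^(2.0302) = 4.3148 g.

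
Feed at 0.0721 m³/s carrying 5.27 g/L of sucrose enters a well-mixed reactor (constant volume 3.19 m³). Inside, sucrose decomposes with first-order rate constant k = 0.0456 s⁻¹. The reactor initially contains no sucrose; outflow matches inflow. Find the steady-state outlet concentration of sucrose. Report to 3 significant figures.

Accumulation = in − out − consumed: V dC/dt = Q C_in − Q C − k V C.
At steady state: 0 = Q C_in − (Q + kV) C_ss, so C_ss = Q C_in/(Q + kV).
C_ss = 0.0721·5.27/(0.0721 + 0.0456·3.19) = 0.37997/0.21756 = 1.7465 g/L.

1.75 g/L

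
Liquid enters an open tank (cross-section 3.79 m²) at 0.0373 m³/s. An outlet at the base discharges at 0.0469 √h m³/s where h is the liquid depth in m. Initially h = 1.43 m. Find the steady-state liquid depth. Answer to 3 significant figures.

0.633 m

A dh/dt = Q_in − 0.0469 √h. Steady state requires inflow = outflow:
Q_in = 0.0469 √h_ss ⇒ √h_ss = 0.0373/0.0469 = 0.79531.
h_ss = 0.79531² = 0.63252 m. (Since h₀ = 1.43 m > h_ss, the level will fall toward this value.)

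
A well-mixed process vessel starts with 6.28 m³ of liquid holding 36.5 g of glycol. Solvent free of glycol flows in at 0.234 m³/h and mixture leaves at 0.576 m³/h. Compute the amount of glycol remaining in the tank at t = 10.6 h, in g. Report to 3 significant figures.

Let m(t) be the amount of glycol. Volume: V(t) = V₀ + (Q_in − Q_out) t = 6.28 − 0.34200 t; V(10.6) = 2.6548 m³.
Solute balance: dm/dt = 0 − Q_out C = −Q_out m/V(t).
Separate: dm/m = −Q_out dt/V(t) ⇒ ln(m/m₀) = −(Q_out/(Q_in−Q_out)) ln(V/V₀).
m = m₀ (V₀/V)^(Q_out/(Q_in−Q_out)) = 36.5 × (6.28/2.6548)^(-1.6842) = 8.5609 g.

8.56 g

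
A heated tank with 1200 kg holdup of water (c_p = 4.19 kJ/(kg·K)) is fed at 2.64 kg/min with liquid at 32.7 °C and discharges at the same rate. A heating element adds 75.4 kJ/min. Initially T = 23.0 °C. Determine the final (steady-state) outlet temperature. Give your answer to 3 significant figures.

Unsteady energy balance on the tank contents: M c_p dT/dt = ṁ c_p (T_in − T) + 75.4.
At steady state dT/dt = 0 ⇒ T_ss = T_in + Q̇/(ṁ c_p) = 32.7 + 75.4/(2.64·4.19) = 39.516 °C.

39.5 °C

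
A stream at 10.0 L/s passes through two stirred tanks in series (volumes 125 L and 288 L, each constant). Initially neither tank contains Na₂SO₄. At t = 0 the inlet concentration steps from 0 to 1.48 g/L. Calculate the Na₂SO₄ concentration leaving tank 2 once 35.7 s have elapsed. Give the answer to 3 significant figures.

Each tank obeys Vᵢ dCᵢ/dt = Q(Cᵢ₋₁ − Cᵢ), so τᵢ = Vᵢ/Q.
τ₁ = 125/10.0 = 12.500 s; τ₂ = 288/10.0 = 28.800 s.
Tank 1: C₁ = C_in(1 − e^(−t/τ₁)). Tank 2 (τ₁ ≠ τ₂): C₂ = C_in[1 − (τ₁ e^(−t/τ₁) − τ₂ e^(−t/τ₂))/(τ₁ − τ₂)].
At t = 35.7: e^(−t/τ₁) = 0.057498, e^(−t/τ₂) = 0.28950.
C₂ = 1.48·[1 − (12.500·0.057498 − 28.800·0.28950)/(-16.300)] = 1.48·0.53258 = 0.78821 g/L.

0.788 g/L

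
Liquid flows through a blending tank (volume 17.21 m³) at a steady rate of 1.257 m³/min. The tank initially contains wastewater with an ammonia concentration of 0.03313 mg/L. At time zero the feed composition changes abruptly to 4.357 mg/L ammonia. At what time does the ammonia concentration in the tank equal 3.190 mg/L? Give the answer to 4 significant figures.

Species balance on the tank: V dC/dt = Q(C_in − C), so τ = V/Q = 13.6913 min.
C(t) = C_in + (C₀ − C_in) e^(−t/τ). Set C = 3.190 and solve for t:
e^(−t/τ) = (C − C_in)/(C₀ − C_in) = (3.190 − 4.357)/(0.03313 − 4.357) = 0.269897
t = −τ ln(…) = 13.6913 × 1.30971 = 17.9317 min.

17.93 min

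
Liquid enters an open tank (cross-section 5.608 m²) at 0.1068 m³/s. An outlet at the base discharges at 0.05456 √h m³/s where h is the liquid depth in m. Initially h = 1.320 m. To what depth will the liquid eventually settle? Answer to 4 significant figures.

3.832 m

Volume balance on the tank: A dh/dt = Q_in − 0.05456 √h. At steady state dh/dt = 0:
Q_in = 0.05456 √h_ss ⇒ √h_ss = 0.1068/0.05456 = 1.95748.
h_ss = 1.95748² = 3.83172 m. (Since h₀ = 1.320 m < h_ss, the level will rise toward this value.)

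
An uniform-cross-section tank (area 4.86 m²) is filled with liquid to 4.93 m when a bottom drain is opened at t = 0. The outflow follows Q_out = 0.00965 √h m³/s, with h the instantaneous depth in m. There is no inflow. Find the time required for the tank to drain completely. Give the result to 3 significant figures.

A dh/dt = −Q_out = −0.00965 √h.
Separate and integrate: 2(√h − √h₀) = −(0.00965/A) t.
Set h = 0: 2√h₀ = (0.00965/A) t_empty ⇒ t_empty = 2A√h₀/0.00965.
t_empty = 2·4.86·√4.93/0.00965 = 9.7200·2.2204/0.00965 = 2236.5 s.

2240 s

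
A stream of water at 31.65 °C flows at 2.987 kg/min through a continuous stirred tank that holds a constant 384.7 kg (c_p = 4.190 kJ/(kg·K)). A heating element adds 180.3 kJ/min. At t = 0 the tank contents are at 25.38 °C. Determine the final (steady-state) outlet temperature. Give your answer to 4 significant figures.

Energy balance: M c_p dT/dt = ṁ c_p (T_in − T) + 180.3.
At steady state dT/dt = 0 ⇒ T_ss = T_in + Q̇/(ṁ c_p) = 31.65 + 180.3/(2.987·4.190) = 46.0561 °C.

46.06 °C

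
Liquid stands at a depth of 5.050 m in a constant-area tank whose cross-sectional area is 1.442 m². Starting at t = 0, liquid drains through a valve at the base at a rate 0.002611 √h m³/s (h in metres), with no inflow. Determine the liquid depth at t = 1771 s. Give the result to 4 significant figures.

With no inflow, A dh/dt = −0.002611 √h.
Separate and integrate: 2(√h − √h₀) = −(0.002611/A) t.
√h = √5.050 − 0.002611·1771/(2·1.442) = 2.24722 − 1.60336 = 0.643864.
h = 0.643864² = 0.414560 m.

0.4146 m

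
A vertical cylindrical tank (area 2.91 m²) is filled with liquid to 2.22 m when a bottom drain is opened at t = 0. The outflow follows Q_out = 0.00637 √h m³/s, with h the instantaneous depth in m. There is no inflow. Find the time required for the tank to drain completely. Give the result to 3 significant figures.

Accumulation of liquid (constant cross-section A): A dh/dt = −0.00637 √h.
This is separable: 2 d(√h)/dt = −0.00637/A, so √h = √h₀ − (0.00637/(2A)) t.
Tank is empty when √h = 0: t_empty = 2A√h₀/0.00637.
t_empty = 2·2.91·√2.22/0.00637 = 5.8200·1.4900/0.00637 = 1361.3 s.

1360 s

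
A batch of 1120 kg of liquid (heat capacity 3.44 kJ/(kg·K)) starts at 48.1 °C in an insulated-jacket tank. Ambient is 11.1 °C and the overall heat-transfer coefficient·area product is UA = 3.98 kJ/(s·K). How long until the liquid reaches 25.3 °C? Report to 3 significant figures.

927 s

M c_p dT/dt = −UA(T − T_amb).
τ = M c_p/UA = 968.04 s; T_ss = T_amb = 11.100 °C.
T(t) = T_ss + (T₀ − T_ss)e^(−t/τ); set T = 25.3:
t = −τ ln[(T − T_ss)/(T₀ − T_ss)] = −968.04 · ln(0.38378) = 927.07 s.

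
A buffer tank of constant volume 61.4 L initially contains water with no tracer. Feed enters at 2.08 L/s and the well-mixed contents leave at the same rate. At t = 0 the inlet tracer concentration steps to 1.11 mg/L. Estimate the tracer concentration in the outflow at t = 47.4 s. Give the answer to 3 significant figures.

0.887 mg/L

Transient balance on the dissolved component: V dC/dt = Q(C_in − C).
So dC/dt = (C_in − C)/τ with τ = V/Q = 61.4/2.08 = 29.519 s.
This is linear first-order; C(t) = C_in + (C₀ − C_in) e^(−t/τ).
C(47.4) = 1.11 + (0 − 1.11)·e^(−47.4/29.519) = 1.11 + (-1.1100)·0.20074 = 0.88718 mg/L.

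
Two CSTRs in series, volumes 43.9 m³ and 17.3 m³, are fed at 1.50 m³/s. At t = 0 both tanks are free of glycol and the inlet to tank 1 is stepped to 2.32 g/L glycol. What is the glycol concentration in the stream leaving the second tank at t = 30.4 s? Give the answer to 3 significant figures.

Species balance on tank i: dCᵢ/dt = (Cᵢ₋₁ − Cᵢ)/τᵢ with τᵢ = Vᵢ/Q.
τ₁ = 43.9/1.50 = 29.267 s; τ₂ = 17.3/1.50 = 11.533 s.
Tank 1: C₁ = C_in(1 − e^(−t/τ₁)). Tank 2 (τ₁ ≠ τ₂): C₂ = C_in[1 − (τ₁ e^(−t/τ₁) − τ₂ e^(−t/τ₂))/(τ₁ − τ₂)].
At t = 30.4: e^(−t/τ₁) = 0.35391, e^(−t/τ₂) = 0.071659.
C₂ = 2.32·[1 − (29.267·0.35391 − 11.533·0.071659)/(17.733)] = 2.32·0.46253 = 1.0731 g/L.

1.07 g/L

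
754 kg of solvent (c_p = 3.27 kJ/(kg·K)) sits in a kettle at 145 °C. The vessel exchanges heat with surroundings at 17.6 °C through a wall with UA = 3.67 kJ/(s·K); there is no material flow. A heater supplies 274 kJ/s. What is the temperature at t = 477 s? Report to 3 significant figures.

M c_p dT/dt = −UA(T − T_amb) + Q̇.
dT/dt = (T_ss − T)/τ with T_ss = T_amb + Q̇/UA = 17.6 + 274/3.67 = 92.259 °C, τ = M c_p/UA = 754·3.27/3.67 = 671.82 s.
Integrating: T(t) = T_ss + (T₀ − T_ss) e^(−t/τ).
T(477) = 92.259 + (52.741)·0.49164 = 118.19 °C.

118 °C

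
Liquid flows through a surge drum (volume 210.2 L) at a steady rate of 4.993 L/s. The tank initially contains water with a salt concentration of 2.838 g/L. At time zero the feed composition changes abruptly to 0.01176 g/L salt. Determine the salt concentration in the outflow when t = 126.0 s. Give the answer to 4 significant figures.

0.1535 g/L

Transient balance on the dissolved component: V dC/dt = Q(C_in − C).
Rewrite as dC/dt + C/τ = C_in/τ, τ = V/Q = 42.0989 s.
Solution: C(t) = C_in + (C₀ − C_in) e^(−t/τ).
C(126.0) = 0.01176 + (2.838 − 0.01176)·e^(−126.0/42.0989) = 0.01176 + (2.82624)·0.0501393 = 0.153466 g/L.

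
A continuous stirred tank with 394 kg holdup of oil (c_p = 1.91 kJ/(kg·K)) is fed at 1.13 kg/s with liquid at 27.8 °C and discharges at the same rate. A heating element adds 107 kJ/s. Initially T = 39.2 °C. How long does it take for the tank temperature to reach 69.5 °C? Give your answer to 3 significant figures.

550 s

M c_p dT/dt = ṁ c_p (T_in − T) + Q̇.
τ = M/ṁ = 348.67 s; T_ss = T_in + Q̇/(ṁ c_p) = 77.376 °C.
T(t) = T_ss + (T₀ − T_ss) e^(−t/τ). Set T = 69.5:
e^(−t/τ) = (69.5 − 77.376)/(39.2 − 77.376) = 0.20631
t = −348.67 · ln(0.20631) = 550.34 s.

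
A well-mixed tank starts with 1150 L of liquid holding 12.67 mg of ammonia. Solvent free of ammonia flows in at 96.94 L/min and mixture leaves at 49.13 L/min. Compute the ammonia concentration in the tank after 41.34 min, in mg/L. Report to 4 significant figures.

Total volume: dV/dt = Q_in − Q_out = 47.8100 L/min, so V(t) = 1150 + 47.8100 t and V(41.34) = 3126.47 L.
Species balance (pure solvent in): dm/dt = −Q_out · m/V(t).
Separate: dm/m = −Q_out dt/V(t) ⇒ ln(m/m₀) = −(Q_out/(Q_in−Q_out)) ln(V/V₀).
m = m₀ (V₀/V)^(Q_out/(Q_in−Q_out)) = 12.67 × (1150/3126.47)^(1.02761) = 4.53345 mg.
C = m/V = 4.53345/3126.47 = 0.00145002 mg/L.

0.001450 mg/L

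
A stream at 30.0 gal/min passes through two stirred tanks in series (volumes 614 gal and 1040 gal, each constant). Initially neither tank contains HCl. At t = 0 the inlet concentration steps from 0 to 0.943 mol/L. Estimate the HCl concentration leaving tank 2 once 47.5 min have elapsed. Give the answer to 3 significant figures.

Species balance on tank i: dCᵢ/dt = (Cᵢ₋₁ − Cᵢ)/τᵢ with τᵢ = Vᵢ/Q.
τ₁ = 614/30.0 = 20.467 min; τ₂ = 1040/30.0 = 34.667 min.
Solving the cascade with C₁(0)=C₂(0)=0 gives C₂(t) = C_in[1 − (τ₁ e^(−t/τ₁) − τ₂ e^(−t/τ₂))/(τ₁ − τ₂)].
At t = 47.5: e^(−t/τ₁) = 0.098190, e^(−t/τ₂) = 0.25406.
C₂ = 0.943·[1 − (20.467·0.098190 − 34.667·0.25406)/(-14.200)] = 0.943·0.52129 = 0.49157 mol/L.

0.492 mol/L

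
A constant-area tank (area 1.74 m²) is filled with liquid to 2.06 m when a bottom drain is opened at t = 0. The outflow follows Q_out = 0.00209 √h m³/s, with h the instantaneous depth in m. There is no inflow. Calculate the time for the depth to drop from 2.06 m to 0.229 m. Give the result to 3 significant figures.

Mass balance (ρ constant): A dh/dt = −0.00209 √h.
This is separable: 2 d(√h)/dt = −0.00209/A, so √h = √h₀ − (0.00209/(2A)) t.
t = 2A(√h₀ − √h)/0.00209 = 2·1.74·(√2.06 − √0.229)/0.00209
  = 3.4800 × (1.4353 − 0.47854) / 0.00209 = 1593.0 s.

1590 s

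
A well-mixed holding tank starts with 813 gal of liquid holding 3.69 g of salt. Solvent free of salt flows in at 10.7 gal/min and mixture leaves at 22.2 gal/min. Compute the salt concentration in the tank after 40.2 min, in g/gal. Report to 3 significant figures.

Let m(t) be the amount of salt. Volume: V(t) = V₀ + (Q_in − Q_out) t = 813 − 11.500 t; V(40.2) = 350.70 gal.
Species balance (pure solvent in): dm/dt = −Q_out · m/V(t).
Separate: dm/m = −Q_out dt/V(t) ⇒ ln(m/m₀) = −(Q_out/(Q_in−Q_out)) ln(V/V₀).
m = m₀ (V₀/V)^(Q_out/(Q_in−Q_out)) = 3.69 × (813/350.70)^(-1.9304) = 0.72798 g.
C = m/V = 0.72798/350.70 = 0.0020758 g/gal.

0.00208 g/gal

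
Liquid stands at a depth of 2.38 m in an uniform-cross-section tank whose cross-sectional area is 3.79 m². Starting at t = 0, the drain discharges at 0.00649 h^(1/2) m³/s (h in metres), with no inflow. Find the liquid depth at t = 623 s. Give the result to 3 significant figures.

Mass balance (ρ constant): A dh/dt = −0.00649 √h.
This is separable: 2 d(√h)/dt = −0.00649/A, so √h = √h₀ − (0.00649/(2A)) t.
√h = √2.38 − 0.00649·623/(2·3.79) = 1.5427 − 0.53341 = 1.0093.
h = 1.0093² = 1.0187 m.

1.02 m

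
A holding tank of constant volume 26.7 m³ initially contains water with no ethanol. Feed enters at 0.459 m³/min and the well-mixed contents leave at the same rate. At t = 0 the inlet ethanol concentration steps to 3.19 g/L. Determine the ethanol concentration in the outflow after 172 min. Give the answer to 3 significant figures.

Species balance on the tank: V dC/dt = Q(C_in − C).
Time constant τ = V/Q = 26.7/0.459 = 58.170 min.
Integrating: C(t) = C_in + (C₀ − C_in) e^(−t/τ).
C(172) = 3.19 + (0 − 3.19)·e^(−172/58.170) = 3.19 + (-3.1900)·0.051982 = 3.0242 g/L.

3.02 g/L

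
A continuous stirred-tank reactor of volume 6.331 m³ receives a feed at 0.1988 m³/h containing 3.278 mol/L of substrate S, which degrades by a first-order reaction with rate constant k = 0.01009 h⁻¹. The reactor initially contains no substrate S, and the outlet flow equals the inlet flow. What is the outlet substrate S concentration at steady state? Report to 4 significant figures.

V dC/dt = Q(C_in − C) − k V C.
At steady state: 0 = Q C_in − (Q + kV) C_ss, so C_ss = Q C_in/(Q + kV).
C_ss = 0.1988·3.278/(0.1988 + 0.01009·6.331) = 0.651666/0.262680 = 2.48084 mol/L.

2.481 mol/L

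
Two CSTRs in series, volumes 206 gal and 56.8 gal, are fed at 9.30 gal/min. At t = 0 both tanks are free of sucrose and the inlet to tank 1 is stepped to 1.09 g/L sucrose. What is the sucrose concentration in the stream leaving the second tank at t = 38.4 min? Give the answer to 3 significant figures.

Each tank obeys Vᵢ dCᵢ/dt = Q(Cᵢ₋₁ − Cᵢ), so τᵢ = Vᵢ/Q.
τ₁ = 206/9.30 = 22.151 min; τ₂ = 56.8/9.30 = 6.1075 min.
Tank 1: C₁ = C_in(1 − e^(−t/τ₁)). Tank 2 (τ₁ ≠ τ₂): C₂ = C_in[1 − (τ₁ e^(−t/τ₁) − τ₂ e^(−t/τ₂))/(τ₁ − τ₂)].
At t = 38.4: e^(−t/τ₁) = 0.17665, e^(−t/τ₂) = 0.0018597.
C₂ = 1.09·[1 − (22.151·0.17665 − 6.1075·0.0018597)/(16.043)] = 1.09·0.75681 = 0.82492 g/L.

0.825 g/L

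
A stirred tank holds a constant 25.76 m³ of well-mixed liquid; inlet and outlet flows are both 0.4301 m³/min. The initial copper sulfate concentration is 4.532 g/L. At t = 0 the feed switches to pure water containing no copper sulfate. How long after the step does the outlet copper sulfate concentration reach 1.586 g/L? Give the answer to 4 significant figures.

62.88 min

Species balance on the tank: V dC/dt = Q(C_in − C), so τ = V/Q = 59.8930 min.
C(t) = C_in + (C₀ − C_in) e^(−t/τ). Set C = 1.586 and solve for t:
e^(−t/τ) = (C − C_in)/(C₀ − C_in) = (1.586 − 0)/(4.532 − 0) = 0.349956
t = −τ ln(…) = 59.8930 × 1.04995 = 62.8846 min.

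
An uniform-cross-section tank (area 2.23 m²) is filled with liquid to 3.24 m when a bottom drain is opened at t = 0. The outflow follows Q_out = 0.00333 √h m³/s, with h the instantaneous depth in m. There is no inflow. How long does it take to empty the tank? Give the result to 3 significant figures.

Mass balance (ρ constant): A dh/dt = −0.00333 √h.
Separate and integrate: 2(√h − √h₀) = −(0.00333/A) t.
Tank is empty when √h = 0: t_empty = 2A√h₀/0.00333.
t_empty = 2·2.23·√3.24/0.00333 = 4.4600·1.8000/0.00333 = 2410.8 s.

2410 s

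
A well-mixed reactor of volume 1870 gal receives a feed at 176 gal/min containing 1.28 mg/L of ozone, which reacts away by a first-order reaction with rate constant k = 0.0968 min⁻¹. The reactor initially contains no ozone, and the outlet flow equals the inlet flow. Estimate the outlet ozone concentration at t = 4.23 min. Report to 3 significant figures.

0.350 mg/L

Accumulation = in − out − consumed: V dC/dt = Q C_in − Q C − k V C.
This is linear with rate a = Q/V + k = 0.19092 min⁻¹.
C_ss = Q C_in/(Q + kV) = 0.63101 mg/L; C(t) = C_ss + (C₀ − C_ss) e^(−a t).
C(4.23) = 0.63101 + (-0.63101)·e^(−0.19092·4.23) = 0.63101 + (-0.63101)·0.44594 = 0.34962 mg/L.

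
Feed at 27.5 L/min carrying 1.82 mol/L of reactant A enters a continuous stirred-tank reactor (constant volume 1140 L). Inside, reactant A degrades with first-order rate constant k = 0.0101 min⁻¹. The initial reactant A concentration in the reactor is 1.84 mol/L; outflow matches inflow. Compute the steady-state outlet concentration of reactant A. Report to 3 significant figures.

1.28 mol/L

Species balance: V dC/dt = Q C_in − Q C − k V C.
Steady state (dC/dt = 0): C_ss = Q C_in/(Q + kV) = C_in/(1 + kV/Q).
C_ss = 27.5·1.82/(27.5 + 0.0101·1140) = 50.050/39.014 = 1.2829 mol/L.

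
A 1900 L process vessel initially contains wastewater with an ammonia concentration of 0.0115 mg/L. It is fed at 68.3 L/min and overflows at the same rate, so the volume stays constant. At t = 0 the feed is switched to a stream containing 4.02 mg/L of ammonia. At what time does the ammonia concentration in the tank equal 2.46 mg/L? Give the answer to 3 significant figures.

26.3 min

Species balance: V dC/dt = Q(C_in − C) ⇒ τ = V/Q = 27.818 min.
C(t) = C_in + (C₀ − C_in) e^(−t/τ). Set C = 2.46 and solve for t:
e^(−t/τ) = (C − C_in)/(C₀ − C_in) = (2.46 − 4.02)/(0.0115 − 4.02) = 0.38917
t = −τ ln(…) = 27.818 × 0.94373 = 26.253 min.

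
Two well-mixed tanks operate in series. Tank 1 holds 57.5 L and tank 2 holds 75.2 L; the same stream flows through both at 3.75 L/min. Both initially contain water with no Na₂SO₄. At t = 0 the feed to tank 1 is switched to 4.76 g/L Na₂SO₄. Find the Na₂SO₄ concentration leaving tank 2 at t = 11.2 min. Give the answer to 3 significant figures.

Time constants: τᵢ = Vᵢ/Q for each well-mixed tank.
τ₁ = 57.5/3.75 = 15.333 min; τ₂ = 75.2/3.75 = 20.053 min.
Tank 1: C₁ = C_in(1 − e^(−t/τ₁)). Tank 2 (τ₁ ≠ τ₂): C₂ = C_in[1 − (τ₁ e^(−t/τ₁) − τ₂ e^(−t/τ₂))/(τ₁ − τ₂)].
At t = 11.2: e^(−t/τ₁) = 0.48170, e^(−t/τ₂) = 0.57206.
C₂ = 4.76·[1 − (15.333·0.48170 − 20.053·0.57206)/(-4.7200)] = 4.76·0.13439 = 0.63972 g/L.

0.640 g/L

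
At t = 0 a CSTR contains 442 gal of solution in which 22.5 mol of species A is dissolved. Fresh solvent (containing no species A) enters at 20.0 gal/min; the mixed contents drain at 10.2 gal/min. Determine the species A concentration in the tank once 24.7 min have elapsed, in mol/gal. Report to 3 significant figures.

0.0209 mol/gal

Total volume: dV/dt = Q_in − Q_out = 9.8000 gal/min, so V(t) = 442 + 9.8000 t and V(24.7) = 684.06 gal.
No species A enters, so dm/dt = −Q_out · (m/V).
dm/m = −Q_out dt/(V₀ + 9.8000 t); integrating gives ln(m/m₀) = −(Q_out/(Q_in−Q_out)) ln(V/V₀).
m = m₀ (V₀/V)^(Q_out/(Q_in−Q_out)) = 22.5 × (442/684.06)^(1.0408) = 14.281 mol.
C = m/V = 14.281/684.06 = 0.020877 mol/gal.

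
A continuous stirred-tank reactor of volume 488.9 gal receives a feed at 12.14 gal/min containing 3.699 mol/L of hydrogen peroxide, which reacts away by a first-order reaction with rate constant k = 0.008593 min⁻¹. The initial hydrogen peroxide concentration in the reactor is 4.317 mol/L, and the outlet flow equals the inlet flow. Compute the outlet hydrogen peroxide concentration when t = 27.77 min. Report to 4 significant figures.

3.368 mol/L

Species balance: V dC/dt = Q C_in − Q C − k V C.
dC/dt = (Q/V) C_in − (Q/V + k) C; effective rate a = Q/V + k = 0.0248313 + 0.008593 = 0.0334243 min⁻¹.
C_ss = Q C_in/(Q + kV) = 2.74803 mol/L; C(t) = C_ss + (C₀ − C_ss) e^(−a t).
C(27.77) = 2.74803 + (1.56897)·e^(−0.0334243·27.77) = 2.74803 + (1.56897)·0.395268 = 3.36819 mol/L.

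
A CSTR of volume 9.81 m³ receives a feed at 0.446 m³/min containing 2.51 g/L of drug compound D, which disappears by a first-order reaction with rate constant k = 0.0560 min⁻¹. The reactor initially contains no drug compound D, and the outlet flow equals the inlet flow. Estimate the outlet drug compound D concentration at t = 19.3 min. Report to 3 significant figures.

Accumulation = in − out − consumed: V dC/dt = Q C_in − Q C − k V C.
dC/dt = (Q/V) C_in − (Q/V + k) C; effective rate a = Q/V + k = 0.045464 + 0.0560 = 0.10146 min⁻¹.
C_ss = Q C_in/(Q + kV) = 1.1247 g/L; C(t) = C_ss + (C₀ − C_ss) e^(−a t).
C(19.3) = 1.1247 + (-1.1247)·e^(−0.10146·19.3) = 1.1247 + (-1.1247)·0.14110 = 0.96598 g/L.

0.966 g/L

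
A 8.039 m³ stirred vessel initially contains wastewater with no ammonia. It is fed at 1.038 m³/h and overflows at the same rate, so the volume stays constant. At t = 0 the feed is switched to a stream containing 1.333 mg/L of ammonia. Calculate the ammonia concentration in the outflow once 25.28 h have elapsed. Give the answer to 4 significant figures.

1.282 mg/L

Species balance on the tank: V dC/dt = Q(C_in − C).
Time constant τ = V/Q = 8.039/1.038 = 7.74470 h.
Integrating: C(t) = C_in + (C₀ − C_in) e^(−t/τ).
C(25.28) = 1.333 + (0 − 1.333)·e^(−25.28/7.74470) = 1.333 + (-1.33300)·0.0382288 = 1.28204 mg/L.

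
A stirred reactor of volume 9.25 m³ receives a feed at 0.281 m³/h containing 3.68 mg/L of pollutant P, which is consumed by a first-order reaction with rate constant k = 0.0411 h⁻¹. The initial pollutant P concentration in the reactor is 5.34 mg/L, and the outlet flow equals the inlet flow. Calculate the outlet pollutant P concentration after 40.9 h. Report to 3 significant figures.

Species balance: V dC/dt = Q C_in − Q C − k V C.
This is linear with rate a = Q/V + k = 0.071478 h⁻¹.
C_ss = Q C_in/(Q + kV) = 1.5640 mg/L; C(t) = C_ss + (C₀ − C_ss) e^(−a t).
C(40.9) = 1.5640 + (3.7760)·e^(−0.071478·40.9) = 1.5640 + (3.7760)·0.053747 = 1.7670 mg/L.

1.77 mg/L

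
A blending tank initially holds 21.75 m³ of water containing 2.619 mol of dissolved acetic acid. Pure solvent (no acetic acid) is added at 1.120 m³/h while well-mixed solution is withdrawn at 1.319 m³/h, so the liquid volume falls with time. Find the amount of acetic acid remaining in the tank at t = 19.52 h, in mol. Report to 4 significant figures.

Total volume: dV/dt = Q_in − Q_out = -0.199000 m³/h, so V(t) = 21.75 − 0.199000 t and V(19.52) = 17.8655 m³.
Solute balance: dm/dt = 0 − Q_out C = −Q_out m/V(t).
dm/m = −Q_out dt/(V₀ − 0.199000 t); integrating gives ln(m/m₀) = −(Q_out/(Q_in−Q_out)) ln(V/V₀).
m = m₀ (V₀/V)^(Q_out/(Q_in−Q_out)) = 2.619 × (21.75/17.8655)^(-6.62814) = 0.710891 mol.

0.7109 mol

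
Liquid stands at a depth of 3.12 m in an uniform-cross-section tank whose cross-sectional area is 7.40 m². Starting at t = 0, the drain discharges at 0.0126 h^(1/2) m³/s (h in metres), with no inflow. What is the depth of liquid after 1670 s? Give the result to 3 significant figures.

0.119 m

Mass balance (ρ constant): A dh/dt = −0.0126 √h.
∫ h^(−1/2) dh = −(0.0126/A) ∫ dt, giving 2√h = 2√h₀ − (0.0126/A) t.
√h = √3.12 − 0.0126·1670/(2·7.40) = 1.7664 − 1.4218 = 0.34460.
h = 0.34460² = 0.11875 m.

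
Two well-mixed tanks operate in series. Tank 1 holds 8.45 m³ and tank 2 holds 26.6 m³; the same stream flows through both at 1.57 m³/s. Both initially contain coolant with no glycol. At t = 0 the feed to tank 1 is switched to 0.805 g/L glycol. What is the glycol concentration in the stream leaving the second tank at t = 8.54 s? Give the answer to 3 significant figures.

0.169 g/L

Time constants: τᵢ = Vᵢ/Q for each well-mixed tank.
τ₁ = 8.45/1.57 = 5.3822 s; τ₂ = 26.6/1.57 = 16.943 s.
Solving the cascade with C₁(0)=C₂(0)=0 gives C₂(t) = C_in[1 − (τ₁ e^(−t/τ₁) − τ₂ e^(−t/τ₂))/(τ₁ − τ₂)].
At t = 8.54: e^(−t/τ₁) = 0.20460, e^(−t/τ₂) = 0.60408.
C₂ = 0.805·[1 − (5.3822·0.20460 − 16.943·0.60408)/(-11.561)] = 0.805·0.20994 = 0.16900 g/L.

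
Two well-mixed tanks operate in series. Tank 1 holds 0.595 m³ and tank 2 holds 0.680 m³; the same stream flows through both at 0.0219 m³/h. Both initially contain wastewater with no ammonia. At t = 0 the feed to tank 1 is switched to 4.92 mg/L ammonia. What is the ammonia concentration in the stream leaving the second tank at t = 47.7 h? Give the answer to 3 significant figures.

2.40 mg/L

Time constants: τᵢ = Vᵢ/Q for each well-mixed tank.
τ₁ = 0.595/0.0219 = 27.169 h; τ₂ = 0.680/0.0219 = 31.050 h.
Solving the cascade with C₁(0)=C₂(0)=0 gives C₂(t) = C_in[1 − (τ₁ e^(−t/τ₁) − τ₂ e^(−t/τ₂))/(τ₁ − τ₂)].
At t = 47.7: e^(−t/τ₁) = 0.17279, e^(−t/τ₂) = 0.21519.
C₂ = 4.92·[1 − (27.169·0.17279 − 31.050·0.21519)/(-3.8813)] = 4.92·0.48798 = 2.4009 mg/L.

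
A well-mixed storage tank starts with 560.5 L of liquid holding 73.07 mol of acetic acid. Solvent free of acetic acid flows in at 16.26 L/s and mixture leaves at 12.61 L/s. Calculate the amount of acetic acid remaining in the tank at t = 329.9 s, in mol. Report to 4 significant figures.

1.390 mol

Let m(t) be the amount of acetic acid. Volume: V(t) = V₀ + (Q_in − Q_out) t = 560.5 + 3.65000 t; V(329.9) = 1764.64 L.
Solute balance: dm/dt = 0 − Q_out C = −Q_out m/V(t).
dm/m = −Q_out dt/(V₀ + 3.65000 t); integrating gives ln(m/m₀) = −(Q_out/(Q_in−Q_out)) ln(V/V₀).
m = m₀ (V₀/V)^(Q_out/(Q_in−Q_out)) = 73.07 × (560.5/1764.64)^(3.45479) = 1.38988 mol.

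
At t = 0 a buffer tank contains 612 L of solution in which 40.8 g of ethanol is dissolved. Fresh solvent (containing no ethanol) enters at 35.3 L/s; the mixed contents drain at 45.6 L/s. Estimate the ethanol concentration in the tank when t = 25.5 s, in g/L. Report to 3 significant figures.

0.00976 g/L

Let m(t) be the amount of ethanol. Volume: V(t) = V₀ + (Q_in − Q_out) t = 612 − 10.300 t; V(25.5) = 349.35 L.
No ethanol enters, so dm/dt = −Q_out · (m/V).
dm/m = −Q_out dt/(V₀ − 10.300 t); integrating gives ln(m/m₀) = −(Q_out/(Q_in−Q_out)) ln(V/V₀).
m = m₀ (V₀/V)^(Q_out/(Q_in−Q_out)) = 40.8 × (612/349.35)^(-4.4272) = 3.4094 g.
C = m/V = 3.4094/349.35 = 0.0097594 g/L.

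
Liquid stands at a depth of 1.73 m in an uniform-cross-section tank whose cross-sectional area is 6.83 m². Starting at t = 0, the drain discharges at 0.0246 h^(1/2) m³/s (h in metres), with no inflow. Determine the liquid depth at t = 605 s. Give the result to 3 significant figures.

0.0510 m

With no inflow, A dh/dt = −0.0246 √h.
Separate and integrate: 2(√h − √h₀) = −(0.0246/A) t.
√h = √1.73 − 0.0246·605/(2·6.83) = 1.3153 − 1.0895 = 0.22576.
h = 0.22576² = 0.050969 m.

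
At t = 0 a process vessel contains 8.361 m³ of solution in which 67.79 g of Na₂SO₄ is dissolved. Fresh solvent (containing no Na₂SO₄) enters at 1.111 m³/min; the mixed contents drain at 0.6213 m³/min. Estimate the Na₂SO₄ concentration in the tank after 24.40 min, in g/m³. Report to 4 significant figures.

Let m(t) be the amount of Na₂SO₄. Volume: V(t) = V₀ + (Q_in − Q_out) t = 8.361 + 0.489700 t; V(24.40) = 20.3097 m³.
Species balance (pure solvent in): dm/dt = −Q_out · m/V(t).
Separate: dm/m = −Q_out dt/V(t) ⇒ ln(m/m₀) = −(Q_out/(Q_in−Q_out)) ln(V/V₀).
m = m₀ (V₀/V)^(Q_out/(Q_in−Q_out)) = 67.79 × (8.361/20.3097)^(1.26874) = 21.9856 g.
C = m/V = 21.9856/20.3097 = 1.08252 g/m³.

1.083 g/m³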